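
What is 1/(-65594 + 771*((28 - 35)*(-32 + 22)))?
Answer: -1/11624 ≈ -8.6029e-5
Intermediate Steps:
1/(-65594 + 771*((28 - 35)*(-32 + 22))) = 1/(-65594 + 771*(-7*(-10))) = 1/(-65594 + 771*70) = 1/(-65594 + 53970) = 1/(-11624) = -1/11624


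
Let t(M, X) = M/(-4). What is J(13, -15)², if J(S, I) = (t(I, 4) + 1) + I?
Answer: 1681/16 ≈ 105.06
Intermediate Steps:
t(M, X) = -M/4 (t(M, X) = M*(-¼) = -M/4)
J(S, I) = 1 + 3*I/4 (J(S, I) = (-I/4 + 1) + I = (1 - I/4) + I = 1 + 3*I/4)
J(13, -15)² = (1 + (¾)*(-15))² = (1 - 45/4)² = (-41/4)² = 1681/16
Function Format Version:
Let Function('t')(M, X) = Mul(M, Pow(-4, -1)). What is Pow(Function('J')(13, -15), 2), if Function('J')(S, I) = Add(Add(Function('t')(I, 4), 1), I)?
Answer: Rational(1681, 16) ≈ 105.06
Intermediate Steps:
Function('t')(M, X) = Mul(Rational(-1, 4), M) (Function('t')(M, X) = Mul(M, Rational(-1, 4)) = Mul(Rational(-1, 4), M))
Function('J')(S, I) = Add(1, Mul(Rational(3, 4), I)) (Function('J')(S, I) = Add(Add(Mul(Rational(-1, 4), I), 1), I) = Add(Add(1, Mul(Rational(-1, 4), I)), I) = Add(1, Mul(Rational(3, 4), I)))
Pow(Function('J')(13, -15), 2) = Pow(Add(1, Mul(Rational(3, 4), -15)), 2) = Pow(Add(1, Rational(-45, 4)), 2) = Pow(Rational(-41, 4), 2) = Rational(1681, 16)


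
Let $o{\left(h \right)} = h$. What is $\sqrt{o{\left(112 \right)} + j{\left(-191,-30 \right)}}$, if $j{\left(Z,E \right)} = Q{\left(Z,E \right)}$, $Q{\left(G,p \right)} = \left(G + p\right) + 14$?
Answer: $i \sqrt{95} \approx 9.7468 i$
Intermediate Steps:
$Q{\left(G,p \right)} = 14 + G + p$
$j{\left(Z,E \right)} = 14 + E + Z$ ($j{\left(Z,E \right)} = 14 + Z + E = 14 + E + Z$)
$\sqrt{o{\left(112 \right)} + j{\left(-191,-30 \right)}} = \sqrt{112 - 207} = \sqrt{-95} = i \sqrt{95}$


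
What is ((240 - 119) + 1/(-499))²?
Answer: 3645502884/249001 ≈ 14641.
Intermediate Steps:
((240 - 119) + 1/(-499))² = (121 - 1/499)² = (60378/499)² = 3645502884/249001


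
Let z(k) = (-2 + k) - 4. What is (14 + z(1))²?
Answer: 81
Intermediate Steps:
z(k) = -6 + k
(14 + z(1))² = (14 + (-6 + 1))² = (14 - 5)² = 9² = 81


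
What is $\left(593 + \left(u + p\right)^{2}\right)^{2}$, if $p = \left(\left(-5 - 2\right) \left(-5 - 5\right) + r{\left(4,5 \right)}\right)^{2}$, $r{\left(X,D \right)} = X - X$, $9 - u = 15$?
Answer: $573690112445241$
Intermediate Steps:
$u = -6$ ($u = 9 - 15 = -6$)
$r{\left(X,D \right)} = 0$
$p = 4900$ ($p = \left(\left(-5 - 2\right) \left(-5 - 5\right) + 0\right)^{2} = \left(\left(-7\right) \left(-10\right) + 0\right)^{2} = \left(70 + 0\right)^{2} = 70^{2} = 4900$)
$\left(593 + \left(u + p\right)^{2}\right)^{2} = \left(593 + \left(-6 + 4900\right)^{2}\right)^{2} = \left(593 + 4894^{2}\right)^{2} = \left(593 + 23951236\right)^{2} = 23951829^{2} = 573690112445241$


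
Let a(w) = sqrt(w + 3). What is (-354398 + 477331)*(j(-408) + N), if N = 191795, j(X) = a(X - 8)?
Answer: 23577934735 + 122933*I*sqrt(413) ≈ 2.3578e+10 + 2.4983e+6*I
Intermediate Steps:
a(w) = sqrt(3 + w)
j(X) = sqrt(-5 + X) (j(X) = sqrt(3 + (X - 8)) = sqrt(3 + (-8 + X)) = sqrt(-5 + X))
(-354398 + 477331)*(j(-408) + N) = (-354398 + 477331)*(sqrt(-5 - 408) + 191795) = 122933*(sqrt(-413) + 191795) = 122933*(I*sqrt(413) + 191795) = 122933*(191795 + I*sqrt(413)) = 23577934735 + 122933*I*sqrt(413)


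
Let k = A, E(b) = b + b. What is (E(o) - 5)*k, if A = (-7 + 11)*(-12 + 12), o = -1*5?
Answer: 0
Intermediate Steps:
o = -5
E(b) = 2*b
A = 0 (A = 4*0 = 0)
k = 0
(E(o) - 5)*k = (2*(-5) - 5)*0 = (-10 - 5)*0 = -15*0 = 0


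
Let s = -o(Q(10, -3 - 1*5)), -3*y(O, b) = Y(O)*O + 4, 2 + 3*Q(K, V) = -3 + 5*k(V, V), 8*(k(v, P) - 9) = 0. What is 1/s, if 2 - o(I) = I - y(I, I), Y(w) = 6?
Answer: 3/118 ≈ 0.025424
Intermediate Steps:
k(v, P) = 9 (k(v, P) = 9 + (⅛)*0 = 9 + 0 = 9)
Q(K, V) = 40/3 (Q(K, V) = -⅔ + (-3 + 5*9)/3 = -⅔ + (-3 + 45)/3 = -⅔ + (⅓)*42 = -⅔ + 14 = 40/3)
y(O, b) = -4/3 - 2*O (y(O, b) = -(6*O + 4)/3 = -(4 + 6*O)/3 = -4/3 - 2*O)
o(I) = ⅔ - 3*I (o(I) = 2 - (I - (-4/3 - 2*I)) = 2 - (I + (4/3 + 2*I)) = 2 - (4/3 + 3*I) = 2 + (-4/3 - 3*I) = ⅔ - 3*I)
s = 118/3 (s = -(⅔ - 3*40/3) = -(⅔ - 40) = -1*(-118/3) = 118/3 ≈ 39.333)
1/s = 1/(118/3) = 3/118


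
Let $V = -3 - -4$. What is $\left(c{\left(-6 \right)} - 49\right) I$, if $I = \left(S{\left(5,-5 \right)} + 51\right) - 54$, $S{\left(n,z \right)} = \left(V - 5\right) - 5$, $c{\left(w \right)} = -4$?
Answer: $636$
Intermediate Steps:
$V = 1$ ($V = -3 + 4 = 1$)
$S{\left(n,z \right)} = -9$ ($S{\left(n,z \right)} = \left(1 - 5\right) - 5 = -4 - 5 = -9$)
$I = -12$ ($I = \left(-9 + 51\right) - 54 = 42 - 54 = -12$)
$\left(c{\left(-6 \right)} - 49\right) I = \left(-4 - 49\right) \left(-12\right) = \left(-53\right) \left(-12\right) = 636$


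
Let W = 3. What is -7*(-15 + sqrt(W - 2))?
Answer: 98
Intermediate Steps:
-7*(-15 + sqrt(W - 2)) = -7*(-15 + sqrt(3 - 2)) = -7*(-15 + sqrt(1)) = -7*(-15 + 1) = -7*(-14) = 98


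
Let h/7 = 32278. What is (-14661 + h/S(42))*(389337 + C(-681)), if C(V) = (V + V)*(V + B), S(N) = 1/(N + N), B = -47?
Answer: 26187984413019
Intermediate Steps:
h = 225946 (h = 7*32278 = 225946)
S(N) = 1/(2*N)
C(V) = 2*V*(-47 + V) (C(V) = (V + V)*(V - 47) = (2*V)*(-47 + V) = 2*V*(-47 + V))
(-14661 + h/S(42))*(389337 + C(-681)) = (-14661 + 225946/(((½)/42)))*(389337 + 2*(-681)*(-47 - 681)) = (-14661 + 225946/(((½)*(1/42))))*(389337 + 2*(-681)*(-728)) = (-14661 + 225946/(1/84))*(389337 + 991536) = (-14661 + 225946*84)*1380873 = (-14661 + 18979464)*1380873 = 18964803*1380873 = 26187984413019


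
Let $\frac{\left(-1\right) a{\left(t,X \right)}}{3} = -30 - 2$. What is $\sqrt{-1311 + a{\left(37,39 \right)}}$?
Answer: $9 i \sqrt{15} \approx 34.857 i$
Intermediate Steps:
$a{\left(t,X \right)} = 96$ ($a{\left(t,X \right)} = - 3 \left(-30 - 2\right) = \left(-3\right) \left(-32\right) = 96$)
$\sqrt{-1311 + a{\left(37,39 \right)}} = \sqrt{-1311 + 96} = \sqrt{-1215} = 9 i \sqrt{15}$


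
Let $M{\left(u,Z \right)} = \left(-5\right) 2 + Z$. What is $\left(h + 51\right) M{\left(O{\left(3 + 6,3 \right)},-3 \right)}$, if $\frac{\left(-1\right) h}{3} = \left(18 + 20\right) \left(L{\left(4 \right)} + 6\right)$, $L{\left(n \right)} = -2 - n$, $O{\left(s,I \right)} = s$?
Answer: $-663$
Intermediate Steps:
$M{\left(u,Z \right)} = -10 + Z$
$h = 0$ ($h = - 3 \left(18 + 20\right) \left(\left(-2 - 4\right) + 6\right) = - 3 \cdot 38 \left(\left(-2 - 4\right) + 6\right) = - 3 \cdot 38 \left(-6 + 6\right) = - 3 \cdot 38 \cdot 0 = \left(-3\right) 0 = 0$)
$\left(h + 51\right) M{\left(O{\left(3 + 6,3 \right)},-3 \right)} = \left(0 + 51\right) \left(-10 - 3\right) = 51 \left(-13\right) = -663$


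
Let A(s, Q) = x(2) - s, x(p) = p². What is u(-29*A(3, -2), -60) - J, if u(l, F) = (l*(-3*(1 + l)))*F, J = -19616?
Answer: 165776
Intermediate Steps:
A(s, Q) = 4 - s (A(s, Q) = 2² - s = 4 - s)
u(l, F) = F*l*(-3 - 3*l) (u(l, F) = (l*(-3 - 3*l))*F = F*l*(-3 - 3*l))
u(-29*A(3, -2), -60) - J = -3*(-60)*(-29*(4 - 1*3))*(1 - 29*(4 - 1*3)) - 1*(-19616) = -3*(-60)*(-29*(4 - 3))*(1 - 29*(4 - 3)) + 19616 = -3*(-60)*(-29*1)*(1 - 29*1) + 19616 = -3*(-60)*(-29)*(1 - 29) + 19616 = -3*(-60)*(-29)*(-28) + 19616 = 146160 + 19616 = 165776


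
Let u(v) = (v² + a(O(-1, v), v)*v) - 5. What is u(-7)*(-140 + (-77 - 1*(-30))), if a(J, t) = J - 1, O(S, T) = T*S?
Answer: -374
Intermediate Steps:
O(S, T) = S*T
a(J, t) = -1 + J
u(v) = -5 + v² + v*(-1 - v) (u(v) = (v² + (-1 - v)*v) - 5 = (v² + v*(-1 - v)) - 5 = -5 + v² + v*(-1 - v))
u(-7)*(-140 + (-77 - 1*(-30))) = (-5 - 1*(-7))*(-140 + (-77 - 1*(-30))) = (-5 + 7)*(-140 + (-77 + 30)) = 2*(-140 - 47) = 2*(-187) = -374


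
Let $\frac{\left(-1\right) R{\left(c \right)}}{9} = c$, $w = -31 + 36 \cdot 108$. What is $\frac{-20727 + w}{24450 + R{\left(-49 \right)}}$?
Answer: $- \frac{16870}{24891} \approx -0.67776$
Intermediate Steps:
$w = 3857$ ($w = -31 + 3888 = 3857$)
$R{\left(c \right)} = - 9 c$
$\frac{-20727 + w}{24450 + R{\left(-49 \right)}} = \frac{-20727 + 3857}{24450 - -441} = - \frac{16870}{24450 + 441} = - \frac{16870}{24891}$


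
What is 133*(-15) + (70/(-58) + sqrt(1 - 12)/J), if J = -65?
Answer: -57890/29 - I*sqrt(11)/65 ≈ -1996.2 - 0.051025*I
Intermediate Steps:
133*(-15) + (70/(-58) + sqrt(1 - 12)/J) = 133*(-15) + (70/(-58) + sqrt(1 - 12)/(-65)) = -1995 + (70*(-1/58) + sqrt(-11)*(-1/65)) = -1995 + (-35/29 + (I*sqrt(11))*(-1/65)) = -1995 + (-35/29 - I*sqrt(11)/65) = -57890/29 - I*sqrt(11)/65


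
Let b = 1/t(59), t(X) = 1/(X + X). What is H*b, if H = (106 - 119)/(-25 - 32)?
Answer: 1534/57 ≈ 26.912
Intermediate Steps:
t(X) = 1/(2*X)
b = 118 (b = 1/((1/2)/59) = 1/((1/2)*(1/59)) = 1/(1/118) = 118)
H = 13/57 (H = -13/(-57) = -13*(-1/57) = 13/57 ≈ 0.22807)
H*b = (13/57)*118 = 1534/57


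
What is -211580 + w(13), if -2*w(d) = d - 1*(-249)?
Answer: -211711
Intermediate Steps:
w(d) = -249/2 - d/2 (w(d) = -(d - 1*(-249))/2 = -(d + 249)/2 = -(249 + d)/2 = -249/2 - d/2)
-211580 + w(13) = -211580 + (-249/2 - ½*13) = -211580 + (-249/2 - 13/2) = -211580 - 131 = -211711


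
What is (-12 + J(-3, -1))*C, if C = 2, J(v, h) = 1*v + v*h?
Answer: -24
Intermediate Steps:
J(v, h) = v + h*v
(-12 + J(-3, -1))*C = (-12 - 3*(1 - 1))*2 = (-12 - 3*0)*2 = (-12 + 0)*2 = -12*2 = -24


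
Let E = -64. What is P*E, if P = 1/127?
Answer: -64/127 ≈ -0.50394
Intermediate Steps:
P = 1/127 ≈ 0.0078740
P*E = (1/127)*(-64) = -64/127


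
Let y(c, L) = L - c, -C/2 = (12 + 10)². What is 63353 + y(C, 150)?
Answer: 64471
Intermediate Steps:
C = -968 (C = -2*(12 + 10)² = -2*22² = -2*484 = -968)
63353 + y(C, 150) = 63353 + (150 - 1*(-968)) = 63353 + (150 + 968) = 63353 + 1118 = 64471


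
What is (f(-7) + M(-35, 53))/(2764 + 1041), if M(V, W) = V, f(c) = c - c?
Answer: -7/761 ≈ -0.0091984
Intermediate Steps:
f(c) = 0
(f(-7) + M(-35, 53))/(2764 + 1041) = (0 - 35)/(2764 + 1041) = -35/3805 = -35*1/3805 = -7/761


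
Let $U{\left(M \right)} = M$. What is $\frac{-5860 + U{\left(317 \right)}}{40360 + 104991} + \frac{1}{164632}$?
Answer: $- \frac{912409825}{23929425832} \approx -0.038129$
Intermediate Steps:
$\frac{-5860 + U{\left(317 \right)}}{40360 + 104991} + \frac{1}{164632} = \frac{-5860 + 317}{40360 + 104991} + \frac{1}{164632} = - \frac{5543}{145351} + \frac{1}{164632} = - \frac{912409825}{23929425832}$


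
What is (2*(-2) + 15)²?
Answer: 121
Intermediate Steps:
(2*(-2) + 15)² = (-4 + 15)² = 11² = 121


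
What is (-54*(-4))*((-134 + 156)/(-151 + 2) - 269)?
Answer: -8662248/149 ≈ -58136.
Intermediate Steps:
(-54*(-4))*((-134 + 156)/(-151 + 2) - 269) = 216*(22/(-149) - 269) = 216*(22*(-1/149) - 269) = 216*(-22/149 - 269) = 216*(-40103/149) = -8662248/149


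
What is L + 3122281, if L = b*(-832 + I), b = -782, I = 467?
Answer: 3407711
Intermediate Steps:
L = 285430 (L = -782*(-832 + 467) = -782*(-365) = 285430)
L + 3122281 = 285430 + 3122281 = 3407711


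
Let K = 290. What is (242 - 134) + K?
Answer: 398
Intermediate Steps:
(242 - 134) + K = (242 - 134) + 290 = 108 + 290 = 398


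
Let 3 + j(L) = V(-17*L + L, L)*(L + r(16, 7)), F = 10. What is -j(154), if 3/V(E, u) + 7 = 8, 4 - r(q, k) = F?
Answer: -441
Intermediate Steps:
r(q, k) = -6 (r(q, k) = 4 - 1*10 = 4 - 10 = -6)
V(E, u) = 3 (V(E, u) = 3/(-7 + 8) = 3/1 = 3*1 = 3)
j(L) = -21 + 3*L (j(L) = -3 + 3*(L - 6) = -3 + 3*(-6 + L) = -3 + (-18 + 3*L) = -21 + 3*L)
-j(154) = -(-21 + 3*154) = -(-21 + 462) = -1*441 = -441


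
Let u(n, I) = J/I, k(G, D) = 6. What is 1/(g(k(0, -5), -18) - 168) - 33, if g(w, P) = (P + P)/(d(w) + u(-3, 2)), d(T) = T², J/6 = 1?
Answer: -72481/2196 ≈ -33.006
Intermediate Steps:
J = 6 (J = 6*1 = 6)
u(n, I) = 6/I
g(w, P) = 2*P/(3 + w²) (g(w, P) = (P + P)/(w² + 6/2) = (2*P)/(w² + 6*(½)) = (2*P)/(w² + 3) = (2*P)/(3 + w²) = 2*P/(3 + w²))
1/(g(k(0, -5), -18) - 168) - 33 = 1/(2*(-18)/(3 + 6²) - 168) - 33 = 1/(2*(-18)/(3 + 36) - 168) - 33 = 1/(2*(-18)/39 - 168) - 33 = 1/(2*(-18)*(1/39) - 168) - 33 = 1/(-12/13 - 168) - 33 = 1/(-2196/13) - 33 = -13/2196 - 33 = -72481/2196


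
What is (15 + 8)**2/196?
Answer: 529/196 ≈ 2.6990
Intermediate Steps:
(15 + 8)**2/196 = 23**2*(1/196) = 529*(1/196) = 529/196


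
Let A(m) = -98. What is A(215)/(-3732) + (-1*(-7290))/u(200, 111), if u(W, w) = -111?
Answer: -4532567/69042 ≈ -65.649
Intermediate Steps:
A(215)/(-3732) + (-1*(-7290))/u(200, 111) = -98/(-3732) - 1*(-7290)/(-111) = -98*(-1/3732) + 7290*(-1/111) = 49/1866 - 2430/37 = -4532567/69042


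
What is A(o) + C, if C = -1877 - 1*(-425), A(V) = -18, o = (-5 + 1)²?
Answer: -1470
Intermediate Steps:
o = 16 (o = (-4)² = 16)
C = -1452 (C = -1877 + 425 = -1452)
A(o) + C = -18 - 1452 = -1470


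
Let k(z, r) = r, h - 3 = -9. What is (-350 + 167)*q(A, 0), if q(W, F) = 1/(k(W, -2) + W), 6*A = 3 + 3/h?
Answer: 2196/19 ≈ 115.58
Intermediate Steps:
h = -6 (h = 3 - 9 = -6)
A = 5/12 (A = (3 + 3/(-6))/6 = (3 + 3*(-1/6))/6 = (3 - 1/2)/6 = (1/6)*(5/2) = 5/12 ≈ 0.41667)
q(W, F) = 1/(-2 + W)
(-350 + 167)*q(A, 0) = (-350 + 167)/(-2 + 5/12) = -183/(-19/12) = -183*(-12/19) = 2196/19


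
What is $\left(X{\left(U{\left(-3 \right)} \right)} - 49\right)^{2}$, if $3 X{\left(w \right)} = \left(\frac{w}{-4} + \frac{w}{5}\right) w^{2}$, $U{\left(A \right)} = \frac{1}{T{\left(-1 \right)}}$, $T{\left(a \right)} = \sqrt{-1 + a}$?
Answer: $\frac{\left(11760 + i \sqrt{2}\right)^{2}}{57600} \approx 2401.0 + 0.57747 i$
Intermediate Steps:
$U{\left(A \right)} = - \frac{i \sqrt{2}}{2}$ ($U{\left(A \right)} = \frac{1}{\sqrt{-1 - 1}} = \frac{1}{\sqrt{-2}} = \frac{1}{i \sqrt{2}} = - \frac{i \sqrt{2}}{2}$)
$X{\left(w \right)} = - \frac{w^{3}}{60}$ ($X{\left(w \right)} = \frac{\left(\frac{w}{-4} + \frac{w}{5}\right) w^{2}}{3} = \frac{\left(w \left(- \frac{1}{4}\right) + w \frac{1}{5}\right) w^{2}}{3} = \frac{\left(- \frac{w}{4} + \frac{w}{5}\right) w^{2}}{3} = \frac{- \frac{w}{20} w^{2}}{3} = \frac{\left(- \frac{1}{20}\right) w^{3}}{3} = - \frac{w^{3}}{60}$)
$\left(X{\left(U{\left(-3 \right)} \right)} - 49\right)^{2} = \left(- \frac{\left(- \frac{i \sqrt{2}}{2}\right)^{3}}{60} - 49\right)^{2} = \left(- \frac{\frac{1}{4} i \sqrt{2}}{60} - 49\right)^{2} = \left(- \frac{i \sqrt{2}}{240} - 49\right)^{2} = \left(-49 - \frac{i \sqrt{2}}{240}\right)^{2}$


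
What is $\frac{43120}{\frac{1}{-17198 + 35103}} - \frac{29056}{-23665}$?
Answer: $\frac{18270885123056}{23665} \approx 7.7206 \cdot 10^{8}$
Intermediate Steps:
$\frac{43120}{\frac{1}{-17198 + 35103}} - \frac{29056}{-23665} = \frac{43120}{\frac{1}{17905}} - - \frac{29056}{23665} = 43120 \frac{1}{\frac{1}{17905}} + \frac{29056}{23665} = 43120 \cdot 17905 + \frac{29056}{23665} = 772063600 + \frac{29056}{23665} = \frac{18270885123056}{23665}$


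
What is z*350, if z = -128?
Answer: -44800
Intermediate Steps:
z*350 = -128*350 = -44800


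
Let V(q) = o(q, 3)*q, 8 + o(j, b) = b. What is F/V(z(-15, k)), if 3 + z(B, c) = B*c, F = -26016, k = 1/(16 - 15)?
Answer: -4336/15 ≈ -289.07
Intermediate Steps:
o(j, b) = -8 + b
k = 1 (k = 1/1 = 1)
z(B, c) = -3 + B*c
V(q) = -5*q (V(q) = (-8 + 3)*q = -5*q)
F/V(z(-15, k)) = -26016*(-1/(5*(-3 - 15*1))) = -26016*(-1/(5*(-3 - 15))) = -26016/((-5*(-18))) = -26016/90 = -26016*1/90 = -4336/15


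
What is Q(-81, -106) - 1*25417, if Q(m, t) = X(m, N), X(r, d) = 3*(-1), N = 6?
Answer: -25420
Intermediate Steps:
X(r, d) = -3
Q(m, t) = -3
Q(-81, -106) - 1*25417 = -3 - 1*25417 = -3 - 25417 = -25420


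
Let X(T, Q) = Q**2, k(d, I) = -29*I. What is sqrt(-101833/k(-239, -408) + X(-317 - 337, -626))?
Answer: sqrt(13714988847042)/5916 ≈ 625.99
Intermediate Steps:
sqrt(-101833/k(-239, -408) + X(-317 - 337, -626)) = sqrt(-101833/((-29*(-408))) + (-626)**2) = sqrt(-101833/11832 + 391876) = sqrt(4636574999/11832) = sqrt(13714988847042)/5916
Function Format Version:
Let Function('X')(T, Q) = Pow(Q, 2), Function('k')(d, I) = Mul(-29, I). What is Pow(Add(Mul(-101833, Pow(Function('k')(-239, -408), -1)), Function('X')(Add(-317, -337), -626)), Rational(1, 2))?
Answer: Mul(Rational(1, 5916), Pow(13714988847042, Rational(1, 2))) ≈ 625.99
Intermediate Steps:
Pow(Add(Mul(-101833, Pow(Function('k')(-239, -408), -1)), Function('X')(Add(-317, -337), -626)), Rational(1, 2)) = Pow(Add(Mul(-101833, Pow(Mul(-29, -408), -1)), Pow(-626, 2)), Rational(1, 2)) = Pow(Add(Mul(-101833, Pow(11832, -1)), 391876), Rational(1, 2)) = Pow(Add(Mul(-101833, Rational(1, 11832)), 391876), Rational(1, 2)) = Pow(Add(Rational(-101833, 11832), 391876), Rational(1, 2)) = Pow(Rational(4636574999, 11832), Rational(1, 2)) = Mul(Rational(1, 5916), Pow(13714988847042, Rational(1, 2)))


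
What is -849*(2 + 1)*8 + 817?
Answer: -19559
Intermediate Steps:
-849*(2 + 1)*8 + 817 = -2547*8 + 817 = -849*24 + 817 = -20376 + 817 = -19559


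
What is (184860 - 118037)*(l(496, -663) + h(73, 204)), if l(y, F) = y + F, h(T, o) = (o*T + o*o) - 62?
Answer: 3760731617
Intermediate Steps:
h(T, o) = -62 + o² + T*o (h(T, o) = (T*o + o²) - 62 = (o² + T*o) - 62 = -62 + o² + T*o)
l(y, F) = F + y
(184860 - 118037)*(l(496, -663) + h(73, 204)) = (184860 - 118037)*((-663 + 496) + (-62 + 204² + 73*204)) = 66823*(-167 + (-62 + 41616 + 14892)) = 66823*(-167 + 56446) = 66823*56279 = 3760731617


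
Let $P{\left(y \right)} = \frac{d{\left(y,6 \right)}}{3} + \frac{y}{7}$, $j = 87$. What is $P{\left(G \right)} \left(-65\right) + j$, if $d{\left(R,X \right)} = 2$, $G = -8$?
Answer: $\frac{2477}{21} \approx 117.95$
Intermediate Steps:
$P{\left(y \right)} = \frac{2}{3} + \frac{y}{7}$
$P{\left(G \right)} \left(-65\right) + j = \left(\frac{2}{3} + \frac{1}{7} \left(-8\right)\right) \left(-65\right) + 87 = \left(\frac{2}{3} - \frac{8}{7}\right) \left(-65\right) + 87 = \left(- \frac{10}{21}\right) \left(-65\right) + 87 = \frac{650}{21} + 87 = \frac{2477}{21}$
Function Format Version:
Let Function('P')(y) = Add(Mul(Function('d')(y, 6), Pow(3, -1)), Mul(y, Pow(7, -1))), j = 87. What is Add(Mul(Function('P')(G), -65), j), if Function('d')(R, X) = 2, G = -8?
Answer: Rational(2477, 21) ≈ 117.95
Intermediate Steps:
Function('P')(y) = Add(Rational(2, 3), Mul(Rational(1, 7), y)) (Function('P')(y) = Add(Mul(2, Pow(3, -1)), Mul(y, Pow(7, -1))) = Add(Mul(2, Rational(1, 3)), Mul(y, Rational(1, 7))) = Add(Rational(2, 3), Mul(Rational(1, 7), y)))
Add(Mul(Function('P')(G), -65), j) = Add(Mul(Add(Rational(2, 3), Mul(Rational(1, 7), -8)), -65), 87) = Add(Mul(Add(Rational(2, 3), Rational(-8, 7)), -65), 87) = Add(Mul(Rational(-10, 21), -65), 87) = Add(Rational(650, 21), 87) = Rational(2477, 21)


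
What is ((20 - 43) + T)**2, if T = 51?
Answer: 784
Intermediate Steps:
((20 - 43) + T)**2 = ((20 - 43) + 51)**2 = (-23 + 51)**2 = 28**2 = 784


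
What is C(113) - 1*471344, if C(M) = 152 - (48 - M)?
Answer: -471127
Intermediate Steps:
C(M) = 104 + M (C(M) = 152 + (-48 + M) = 104 + M)
C(113) - 1*471344 = (104 + 113) - 1*471344 = 217 - 471344 = -471127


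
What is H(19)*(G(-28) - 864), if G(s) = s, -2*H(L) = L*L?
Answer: 161006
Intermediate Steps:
H(L) = -L²/2 (H(L) = -L*L/2 = -L²/2)
H(19)*(G(-28) - 864) = (-½*19²)*(-28 - 864) = -½*361*(-892) = -361/2*(-892) = 161006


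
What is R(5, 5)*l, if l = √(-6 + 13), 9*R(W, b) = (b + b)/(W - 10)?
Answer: -2*√7/9 ≈ -0.58794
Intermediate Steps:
R(W, b) = 2*b/(9*(-10 + W)) (R(W, b) = ((b + b)/(W - 10))/9 = ((2*b)/(-10 + W))/9 = (2*b/(-10 + W))/9 = 2*b/(9*(-10 + W)))
l = √7 ≈ 2.6458
R(5, 5)*l = ((2/9)*5/(-10 + 5))*√7 = ((2/9)*5/(-5))*√7 = ((2/9)*5*(-⅕))*√7 = -2*√7/9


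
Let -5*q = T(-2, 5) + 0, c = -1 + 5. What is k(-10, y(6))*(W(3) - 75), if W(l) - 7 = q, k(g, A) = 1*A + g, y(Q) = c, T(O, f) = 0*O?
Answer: 408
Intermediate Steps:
c = 4
T(O, f) = 0
y(Q) = 4
k(g, A) = A + g
q = 0 (q = -(0 + 0)/5 = -⅕*0 = 0)
W(l) = 7 (W(l) = 7 + 0 = 7)
k(-10, y(6))*(W(3) - 75) = (4 - 10)*(7 - 75) = -6*(-68) = 408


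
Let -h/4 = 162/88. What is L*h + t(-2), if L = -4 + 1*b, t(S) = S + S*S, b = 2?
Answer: 184/11 ≈ 16.727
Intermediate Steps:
t(S) = S + S**2
h = -81/11 (h = -648/88 = -4*81/44 = -81/11 ≈ -7.3636)
L = -2 (L = -4 + 1*2 = -4 + 2 = -2)
L*h + t(-2) = -2*(-81/11) - 2*(1 - 2) = 162/11 - 2*(-1) = 162/11 + 2 = 184/11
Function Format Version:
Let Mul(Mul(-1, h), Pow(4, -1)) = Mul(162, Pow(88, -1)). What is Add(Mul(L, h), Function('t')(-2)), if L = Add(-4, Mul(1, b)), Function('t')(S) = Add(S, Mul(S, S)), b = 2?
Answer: Rational(184, 11) ≈ 16.727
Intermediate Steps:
Function('t')(S) = Add(S, Pow(S, 2))
h = Rational(-81, 11) (h = Mul(-4, Mul(162, Pow(88, -1))) = Mul(-4, Mul(162, Rational(1, 88))) = Mul(-4, Rational(81, 44)) = Rational(-81, 11) ≈ -7.3636)
L = -2 (L = Add(-4, Mul(1, 2)) = Add(-4, 2) = -2)
Add(Mul(L, h), Function('t')(-2)) = Add(Mul(-2, Rational(-81, 11)), Mul(-2, Add(1, -2))) = Add(Rational(162, 11), Mul(-2, -1)) = Add(Rational(162, 11), 2) = Rational(184, 11)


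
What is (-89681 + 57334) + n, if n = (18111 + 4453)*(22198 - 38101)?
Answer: -358867639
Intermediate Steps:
n = -358835292 (n = 22564*(-15903) = -358835292)
(-89681 + 57334) + n = (-89681 + 57334) - 358835292 = -32347 - 358835292 = -358867639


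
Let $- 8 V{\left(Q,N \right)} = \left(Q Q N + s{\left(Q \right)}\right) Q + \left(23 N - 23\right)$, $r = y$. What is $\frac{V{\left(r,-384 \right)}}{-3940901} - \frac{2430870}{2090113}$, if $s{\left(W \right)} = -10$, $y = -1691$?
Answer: $\frac{3880817670873351687}{65895427294504} \approx 58894.0$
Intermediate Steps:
$r = -1691$
$V{\left(Q,N \right)} = \frac{23}{8} - \frac{23 N}{8} - \frac{Q \left(-10 + N Q^{2}\right)}{8}$ ($V{\left(Q,N \right)} = - \frac{\left(Q Q N - 10\right) Q + \left(23 N - 23\right)}{8} = - \frac{\left(Q^{2} N - 10\right) Q + \left(-23 + 23 N\right)}{8} = - \frac{\left(N Q^{2} - 10\right) Q + \left(-23 + 23 N\right)}{8} = - \frac{\left(-10 + N Q^{2}\right) Q + \left(-23 + 23 N\right)}{8} = - \frac{Q \left(-10 + N Q^{2}\right) + \left(-23 + 23 N\right)}{8} = - \frac{-23 + 23 N + Q \left(-10 + N Q^{2}\right)}{8} = \frac{23}{8} - \frac{23 N}{8} - \frac{Q \left(-10 + N Q^{2}\right)}{8}$)
$\frac{V{\left(r,-384 \right)}}{-3940901} - \frac{2430870}{2090113} = \frac{\frac{23}{8} - -1104 + \frac{5}{4} \left(-1691\right) - - 48 \left(-1691\right)^{3}}{-3940901} - \frac{2430870}{2090113} = \left(\frac{23}{8} + 1104 - \frac{8455}{4} - \left(-48\right) \left(-4835382371\right)\right) \left(- \frac{1}{3940901}\right) - \frac{2430870}{2090113} = \left(\frac{23}{8} + 1104 - \frac{8455}{4} - 232098353808\right) \left(- \frac{1}{3940901}\right) - \frac{2430870}{2090113} = \left(- \frac{1856786838519}{8}\right) \left(- \frac{1}{3940901}\right) - \frac{2430870}{2090113} = \frac{1856786838519}{31527208} - \frac{2430870}{2090113} = \frac{3880817670873351687}{65895427294504}$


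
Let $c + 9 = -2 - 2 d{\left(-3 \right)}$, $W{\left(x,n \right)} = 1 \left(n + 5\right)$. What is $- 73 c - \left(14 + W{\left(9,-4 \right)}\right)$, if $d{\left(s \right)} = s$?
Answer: $350$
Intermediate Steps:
$W{\left(x,n \right)} = 5 + n$ ($W{\left(x,n \right)} = 1 \left(5 + n\right) = 5 + n$)
$c = -5$ ($c = -9 - -4 = -9 + \left(-2 + 6\right) = -9 + 4 = -5$)
$- 73 c - \left(14 + W{\left(9,-4 \right)}\right) = \left(-73\right) \left(-5\right) + \left(\left(\left(-5\right) 4 + 6\right) - \left(5 - 4\right)\right) = 365 + \left(\left(-20 + 6\right) - 1\right) = 365 - 15 = 350$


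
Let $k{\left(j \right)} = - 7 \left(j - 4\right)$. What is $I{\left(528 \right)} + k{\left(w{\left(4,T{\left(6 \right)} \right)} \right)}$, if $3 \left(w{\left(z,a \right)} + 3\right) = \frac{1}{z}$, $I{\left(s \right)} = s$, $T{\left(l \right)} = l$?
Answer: $\frac{6917}{12} \approx 576.42$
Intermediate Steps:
$w{\left(z,a \right)} = -3 + \frac{1}{3 z}$
$k{\left(j \right)} = 28 - 7 j$ ($k{\left(j \right)} = - 7 \left(-4 + j\right) = 28 - 7 j$)
$I{\left(528 \right)} + k{\left(w{\left(4,T{\left(6 \right)} \right)} \right)} = 528 + \left(28 - 7 \left(-3 + \frac{1}{3 \cdot 4}\right)\right) = 528 + \left(28 - 7 \left(-3 + \frac{1}{3} \cdot \frac{1}{4}\right)\right) = 528 + \left(28 - 7 \left(-3 + \frac{1}{12}\right)\right) = 528 + \left(28 - - \frac{245}{12}\right) = 528 + \left(28 + \frac{245}{12}\right) = 528 + \frac{581}{12} = \frac{6917}{12}$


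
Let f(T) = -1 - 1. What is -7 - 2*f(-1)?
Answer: -3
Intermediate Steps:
f(T) = -2
-7 - 2*f(-1) = -7 - 2*(-2) = -7 + 4 = -3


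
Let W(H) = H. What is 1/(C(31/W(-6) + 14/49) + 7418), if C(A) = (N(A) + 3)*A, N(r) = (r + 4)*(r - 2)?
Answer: 74088/546307859 ≈ 0.00013562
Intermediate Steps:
N(r) = (-2 + r)*(4 + r) (N(r) = (4 + r)*(-2 + r) = (-2 + r)*(4 + r))
C(A) = A*(-5 + A² + 2*A) (C(A) = ((-8 + A² + 2*A) + 3)*A = (-5 + A² + 2*A)*A = A*(-5 + A² + 2*A))
1/(C(31/W(-6) + 14/49) + 7418) = 1/((31/(-6) + 14/49)*(-5 + (31/(-6) + 14/49)² + 2*(31/(-6) + 14/49)) + 7418) = 1/((31*(-⅙) + 14*(1/49))*(-5 + (31*(-⅙) + 14*(1/49))² + 2*(31*(-⅙) + 14*(1/49))) + 7418) = 1/((-31/6 + 2/7)*(-5 + (-31/6 + 2/7)² + 2*(-31/6 + 2/7)) + 7418) = 1/(-205*(-5 + (-205/42)² + 2*(-205/42))/42 + 7418) = 1/(-205*(-5 + 42025/1764 - 205/21)/42 + 7418) = 1/(-205/42*15985/1764 + 7418) = 1/(-3276925/74088 + 7418) = 1/(546307859/74088) = 74088/546307859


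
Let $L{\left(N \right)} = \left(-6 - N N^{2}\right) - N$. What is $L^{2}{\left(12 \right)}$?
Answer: $3048516$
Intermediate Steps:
$L{\left(N \right)} = -6 - N - N^{3}$ ($L{\left(N \right)} = \left(-6 - N^{3}\right) - N = -6 - N - N^{3}$)
$L^{2}{\left(12 \right)} = \left(-6 - 12 - 12^{3}\right)^{2} = \left(-6 - 12 - 1728\right)^{2} = \left(-1746\right)^{2} = 3048516$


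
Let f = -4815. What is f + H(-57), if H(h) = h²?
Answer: -1566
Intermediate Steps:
f + H(-57) = -4815 + (-57)² = -4815 + 3249 = -1566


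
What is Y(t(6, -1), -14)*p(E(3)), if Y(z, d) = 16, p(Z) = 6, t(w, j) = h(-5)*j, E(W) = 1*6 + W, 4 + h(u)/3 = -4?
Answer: 96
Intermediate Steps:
h(u) = -24 (h(u) = -12 + 3*(-4) = -12 - 12 = -24)
E(W) = 6 + W
t(w, j) = -24*j
Y(t(6, -1), -14)*p(E(3)) = 16*6 = 96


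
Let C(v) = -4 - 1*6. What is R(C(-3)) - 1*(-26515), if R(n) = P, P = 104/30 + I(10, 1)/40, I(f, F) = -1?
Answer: 3182213/120 ≈ 26518.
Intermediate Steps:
C(v) = -10 (C(v) = -4 - 6 = -10)
P = 413/120 (P = 104/30 - 1/40 = 104*(1/30) - 1*1/40 = 52/15 - 1/40 = 413/120 ≈ 3.4417)
R(n) = 413/120
R(C(-3)) - 1*(-26515) = 413/120 - 1*(-26515) = 413/120 + 26515 = 3182213/120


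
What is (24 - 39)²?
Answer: 225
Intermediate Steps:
(24 - 39)² = (-15)² = 225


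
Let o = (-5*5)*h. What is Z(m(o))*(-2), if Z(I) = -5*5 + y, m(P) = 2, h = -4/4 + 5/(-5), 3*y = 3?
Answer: 48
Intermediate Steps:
y = 1 (y = (⅓)*3 = 1)
h = -2 (h = -4*¼ + 5*(-⅕) = -1 - 1 = -2)
o = 50 (o = -5*5*(-2) = -25*(-2) = 50)
Z(I) = -24 (Z(I) = -5*5 + 1 = -25 + 1 = -24)
Z(m(o))*(-2) = -24*(-2) = 48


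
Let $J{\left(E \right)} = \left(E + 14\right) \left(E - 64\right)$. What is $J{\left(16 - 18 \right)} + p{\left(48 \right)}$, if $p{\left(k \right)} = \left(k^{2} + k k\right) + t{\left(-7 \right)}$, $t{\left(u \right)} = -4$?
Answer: $3812$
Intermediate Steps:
$J{\left(E \right)} = \left(-64 + E\right) \left(14 + E\right)$ ($J{\left(E \right)} = \left(14 + E\right) \left(-64 + E\right) = \left(-64 + E\right) \left(14 + E\right)$)
$p{\left(k \right)} = -4 + 2 k^{2}$ ($p{\left(k \right)} = \left(k^{2} + k k\right) - 4 = \left(k^{2} + k^{2}\right) - 4 = 2 k^{2} - 4 = -4 + 2 k^{2}$)
$J{\left(16 - 18 \right)} + p{\left(48 \right)} = \left(-896 + \left(16 - 18\right)^{2} - 50 \left(16 - 18\right)\right) - \left(4 - 2 \cdot 48^{2}\right) = \left(-896 + \left(-2\right)^{2} - -100\right) + \left(-4 + 2 \cdot 2304\right) = \left(-896 + 4 + 100\right) + \left(-4 + 4608\right) = -792 + 4604 = 3812$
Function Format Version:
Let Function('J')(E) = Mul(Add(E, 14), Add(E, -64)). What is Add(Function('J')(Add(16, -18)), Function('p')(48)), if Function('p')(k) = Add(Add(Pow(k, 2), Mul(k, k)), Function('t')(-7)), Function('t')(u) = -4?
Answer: 3812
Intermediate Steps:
Function('J')(E) = Mul(Add(-64, E), Add(14, E)) (Function('J')(E) = Mul(Add(14, E), Add(-64, E)) = Mul(Add(-64, E), Add(14, E)))
Function('p')(k) = Add(-4, Mul(2, Pow(k, 2))) (Function('p')(k) = Add(Add(Pow(k, 2), Mul(k, k)), -4) = Add(Add(Pow(k, 2), Pow(k, 2)), -4) = Add(Mul(2, Pow(k, 2)), -4) = Add(-4, Mul(2, Pow(k, 2))))
Add(Function('J')(Add(16, -18)), Function('p')(48)) = Add(Add(-896, Pow(Add(16, -18), 2), Mul(-50, Add(16, -18))), Add(-4, Mul(2, Pow(48, 2)))) = Add(Add(-896, Pow(-2, 2), Mul(-50, -2)), Add(-4, Mul(2, 2304))) = Add(Add(-896, 4, 100), Add(-4, 4608)) = Add(-792, 4604) = 3812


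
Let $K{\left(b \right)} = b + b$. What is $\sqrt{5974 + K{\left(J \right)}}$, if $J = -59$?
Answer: $4 \sqrt{366} \approx 76.525$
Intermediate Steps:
$K{\left(b \right)} = 2 b$
$\sqrt{5974 + K{\left(J \right)}} = \sqrt{5974 + 2 \left(-59\right)} = \sqrt{5974 - 118} = \sqrt{5856} = 4 \sqrt{366}$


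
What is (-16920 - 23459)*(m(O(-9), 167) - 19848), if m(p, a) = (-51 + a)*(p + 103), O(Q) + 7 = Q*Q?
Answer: -27619236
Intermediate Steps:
O(Q) = -7 + Q² (O(Q) = -7 + Q*Q = -7 + Q²)
m(p, a) = (-51 + a)*(103 + p)
(-16920 - 23459)*(m(O(-9), 167) - 19848) = (-16920 - 23459)*((-5253 - 51*(-7 + (-9)²) + 103*167 + 167*(-7 + (-9)²)) - 19848) = -40379*((-5253 - 51*(-7 + 81) + 17201 + 167*(-7 + 81)) - 19848) = -40379*((-5253 - 51*74 + 17201 + 167*74) - 19848) = -40379*((-5253 - 3774 + 17201 + 12358) - 19848) = -40379*(20532 - 19848) = -40379*684 = -27619236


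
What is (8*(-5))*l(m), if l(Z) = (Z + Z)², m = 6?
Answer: -5760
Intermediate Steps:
l(Z) = 4*Z² (l(Z) = (2*Z)² = 4*Z²)
(8*(-5))*l(m) = (8*(-5))*(4*6²) = -160*36 = -40*144 = -5760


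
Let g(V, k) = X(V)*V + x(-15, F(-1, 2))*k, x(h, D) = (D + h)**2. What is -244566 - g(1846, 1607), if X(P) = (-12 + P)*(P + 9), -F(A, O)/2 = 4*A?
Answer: -6280544529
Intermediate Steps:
F(A, O) = -8*A
X(P) = (-12 + P)*(9 + P)
g(V, k) = 49*k + V*(-108 + V**2 - 3*V) (g(V, k) = (-108 + V**2 - 3*V)*V + (-8*(-1) - 15)**2*k = V*(-108 + V**2 - 3*V) + (8 - 15)**2*k = V*(-108 + V**2 - 3*V) + (-7)**2*k = V*(-108 + V**2 - 3*V) + 49*k = 49*k + V*(-108 + V**2 - 3*V))
-244566 - g(1846, 1607) = -244566 - (49*1607 - 1*1846*(108 - 1*1846**2 + 3*1846)) = -244566 - (78743 - 1*1846*(108 - 1*3407716 + 5538)) = -244566 - (78743 - 1*1846*(108 - 3407716 + 5538)) = -244566 - (78743 - 1*1846*(-3402070)) = -244566 - (78743 + 6280221220) = -244566 - 1*6280299963 = -244566 - 6280299963 = -6280544529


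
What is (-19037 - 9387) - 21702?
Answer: -50126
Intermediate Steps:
(-19037 - 9387) - 21702 = -28424 - 21702 = -50126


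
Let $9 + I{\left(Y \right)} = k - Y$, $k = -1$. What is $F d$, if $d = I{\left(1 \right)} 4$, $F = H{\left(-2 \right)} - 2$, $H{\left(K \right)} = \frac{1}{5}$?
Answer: $\frac{396}{5} \approx 79.2$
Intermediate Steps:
$I{\left(Y \right)} = -10 - Y$ ($I{\left(Y \right)} = -9 - \left(1 + Y\right) = -10 - Y$)
$H{\left(K \right)} = \frac{1}{5}$
$F = - \frac{9}{5}$ ($F = \frac{1}{5} - 2 = - \frac{9}{5} \approx -1.8$)
$d = -44$ ($d = \left(-10 - 1\right) 4 = \left(-11\right) 4 = -44$)
$F d = \left(- \frac{9}{5}\right) \left(-44\right) = \frac{396}{5}$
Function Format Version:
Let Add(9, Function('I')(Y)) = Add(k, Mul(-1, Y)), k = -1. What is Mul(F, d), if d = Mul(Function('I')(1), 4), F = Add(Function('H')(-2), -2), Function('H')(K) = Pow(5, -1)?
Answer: Rational(396, 5) ≈ 79.200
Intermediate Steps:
Function('I')(Y) = Add(-10, Mul(-1, Y)) (Function('I')(Y) = Add(-9, Add(-1, Mul(-1, Y))) = Add(-10, Mul(-1, Y)))
Function('H')(K) = Rational(1, 5)
F = Rational(-9, 5) (F = Add(Rational(1, 5), -2) = Rational(-9, 5) ≈ -1.8000)
d = -44 (d = Mul(Add(-10, Mul(-1, 1)), 4) = Mul(Add(-10, -1), 4) = Mul(-11, 4) = -44)
Mul(F, d) = Mul(Rational(-9, 5), -44) = Rational(396, 5)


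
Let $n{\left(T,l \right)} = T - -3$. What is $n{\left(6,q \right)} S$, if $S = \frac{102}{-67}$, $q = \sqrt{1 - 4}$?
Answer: $- \frac{918}{67} \approx -13.701$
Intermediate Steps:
$q = i \sqrt{3}$ ($q = \sqrt{-3} = i \sqrt{3} \approx 1.732 i$)
$n{\left(T,l \right)} = 3 + T$ ($n{\left(T,l \right)} = T + 3 = 3 + T$)
$S = - \frac{102}{67}$ ($S = 102 \left(- \frac{1}{67}\right) = - \frac{102}{67} \approx -1.5224$)
$n{\left(6,q \right)} S = \left(3 + 6\right) \left(- \frac{102}{67}\right) = 9 \left(- \frac{102}{67}\right) = - \frac{918}{67}$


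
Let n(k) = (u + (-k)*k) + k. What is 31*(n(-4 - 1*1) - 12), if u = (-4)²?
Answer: -806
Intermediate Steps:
u = 16
n(k) = 16 + k - k² (n(k) = (16 + (-k)*k) + k = (16 - k²) + k = 16 + k - k²)
31*(n(-4 - 1*1) - 12) = 31*((16 + (-4 - 1*1) - (-4 - 1*1)²) - 12) = 31*((16 + (-4 - 1) - (-4 - 1)²) - 12) = 31*((16 - 5 - 1*(-5)²) - 12) = 31*((16 - 5 - 1*25) - 12) = 31*((16 - 5 - 25) - 12) = 31*(-14 - 12) = 31*(-26) = -806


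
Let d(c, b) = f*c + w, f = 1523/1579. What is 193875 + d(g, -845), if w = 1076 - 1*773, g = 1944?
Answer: 309567774/1579 ≈ 1.9605e+5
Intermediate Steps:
f = 1523/1579 (f = 1523*(1/1579) = 1523/1579 ≈ 0.96453)
w = 303 (w = 1076 - 773 = 303)
d(c, b) = 303 + 1523*c/1579 (d(c, b) = 1523*c/1579 + 303 = 303 + 1523*c/1579)
193875 + d(g, -845) = 193875 + (303 + (1523/1579)*1944) = 193875 + (303 + 2960712/1579) = 193875 + 3439149/1579 = 309567774/1579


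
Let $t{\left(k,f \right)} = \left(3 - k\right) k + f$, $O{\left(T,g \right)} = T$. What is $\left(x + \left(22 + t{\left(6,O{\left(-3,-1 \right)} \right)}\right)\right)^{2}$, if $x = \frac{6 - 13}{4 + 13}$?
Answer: $\frac{100}{289} \approx 0.34602$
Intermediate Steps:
$t{\left(k,f \right)} = f + k \left(3 - k\right)$ ($t{\left(k,f \right)} = k \left(3 - k\right) + f = f + k \left(3 - k\right)$)
$x = - \frac{7}{17} \approx -0.41176$
$\left(x + \left(22 + t{\left(6,O{\left(-3,-1 \right)} \right)}\right)\right)^{2} = \left(- \frac{7}{17} + \left(22 - 21\right)\right)^{2} = \left(- \frac{7}{17} + 1\right)^{2} = \left(\frac{10}{17}\right)^{2} = \frac{100}{289}$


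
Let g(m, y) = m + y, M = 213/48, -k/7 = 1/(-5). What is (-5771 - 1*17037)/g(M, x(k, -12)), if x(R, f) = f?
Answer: 364928/121 ≈ 3015.9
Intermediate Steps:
k = 7/5 (k = -7/(-5) = -7*(-1/5) = 7/5 ≈ 1.4000)
M = 71/16 (M = 213*(1/48) = 71/16 ≈ 4.4375)
(-5771 - 1*17037)/g(M, x(k, -12)) = (-5771 - 1*17037)/(71/16 - 12) = (-5771 - 17037)/(-121/16) = -22808*(-16/121) = 364928/121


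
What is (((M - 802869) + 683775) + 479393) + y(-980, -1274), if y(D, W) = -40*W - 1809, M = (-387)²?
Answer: 559219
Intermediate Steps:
M = 149769
y(D, W) = -1809 - 40*W
(((M - 802869) + 683775) + 479393) + y(-980, -1274) = (((149769 - 802869) + 683775) + 479393) + (-1809 - 40*(-1274)) = ((-653100 + 683775) + 479393) + (-1809 + 50960) = (30675 + 479393) + 49151 = 510068 + 49151 = 559219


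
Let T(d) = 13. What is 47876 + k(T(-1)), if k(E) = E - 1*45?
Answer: 47844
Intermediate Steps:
k(E) = -45 + E (k(E) = E - 45 = -45 + E)
47876 + k(T(-1)) = 47876 + (-45 + 13) = 47876 - 32 = 47844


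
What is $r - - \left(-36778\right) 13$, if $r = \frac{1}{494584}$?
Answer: $- \frac{236467534575}{494584} \approx -4.7811 \cdot 10^{5}$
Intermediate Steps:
$r = \frac{1}{494584} \approx 2.0219 \cdot 10^{-6}$
$r - - \left(-36778\right) 13 = \frac{1}{494584} - - \left(-36778\right) 13 = \frac{1}{494584} - \left(-1\right) \left(-478114\right) = \frac{1}{494584} - 478114 = - \frac{236467534575}{494584}$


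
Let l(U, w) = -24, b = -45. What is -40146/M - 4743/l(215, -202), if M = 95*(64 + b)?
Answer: 2532537/14440 ≈ 175.38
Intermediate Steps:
M = 1805 (M = 95*(64 - 45) = 95*19 = 1805)
-40146/M - 4743/l(215, -202) = -40146/1805 - 4743/(-24) = -40146*1/1805 - 4743*(-1/24) = -40146/1805 + 1581/8 = 2532537/14440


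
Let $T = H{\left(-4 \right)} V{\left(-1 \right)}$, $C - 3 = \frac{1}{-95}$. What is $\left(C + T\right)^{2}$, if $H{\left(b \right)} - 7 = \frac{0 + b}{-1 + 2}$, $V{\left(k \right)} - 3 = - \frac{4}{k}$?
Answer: $\frac{5193841}{9025} \approx 575.5$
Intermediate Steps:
$V{\left(k \right)} = 3 - \frac{4}{k}$
$H{\left(b \right)} = 7 + b$ ($H{\left(b \right)} = 7 + \frac{0 + b}{-1 + 2} = 7 + \frac{b}{1} = 7 + b 1 = 7 + b$)
$C = \frac{284}{95}$ ($C = 3 + \frac{1}{-95} = 3 - \frac{1}{95} = \frac{284}{95} \approx 2.9895$)
$T = 21$ ($T = \left(7 - 4\right) \left(3 - \frac{4}{-1}\right) = 3 \left(3 - -4\right) = 3 \left(3 + 4\right) = 3 \cdot 7 = 21$)
$\left(C + T\right)^{2} = \left(\frac{284}{95} + 21\right)^{2} = \left(\frac{2279}{95}\right)^{2} = \frac{5193841}{9025}$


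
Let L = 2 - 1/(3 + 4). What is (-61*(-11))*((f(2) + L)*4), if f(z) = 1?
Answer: 53680/7 ≈ 7668.6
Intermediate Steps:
L = 13/7 (L = 2 - 1/7 = 13/7 ≈ 1.8571)
(-61*(-11))*((f(2) + L)*4) = (-61*(-11))*((1 + 13/7)*4) = 671*((20/7)*4) = 671*(80/7) = 53680/7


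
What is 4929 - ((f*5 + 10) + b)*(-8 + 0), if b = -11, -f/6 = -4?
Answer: 5881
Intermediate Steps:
f = 24 (f = -6*(-4) = 24)
4929 - ((f*5 + 10) + b)*(-8 + 0) = 4929 - ((24*5 + 10) - 11)*(-8 + 0) = 4929 - ((120 + 10) - 11)*(-8) = 4929 - (130 - 11)*(-8) = 4929 - 119*(-8) = 4929 - 1*(-952) = 4929 + 952 = 5881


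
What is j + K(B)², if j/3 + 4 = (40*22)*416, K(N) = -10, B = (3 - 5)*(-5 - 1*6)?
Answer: 1098328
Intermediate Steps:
B = 22 (B = -2*(-5 - 6) = -2*(-11) = 22)
j = 1098228 (j = -12 + 3*((40*22)*416) = -12 + 3*(880*416) = -12 + 3*366080 = -12 + 1098240 = 1098228)
j + K(B)² = 1098228 + (-10)² = 1098228 + 100 = 1098328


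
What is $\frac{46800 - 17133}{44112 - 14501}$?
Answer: $\frac{29667}{29611} \approx 1.0019$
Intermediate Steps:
$\frac{46800 - 17133}{44112 - 14501} = \frac{46800 - 17133}{29611} = \left(46800 - 17133\right) \frac{1}{29611} = 29667 \cdot \frac{1}{29611} = \frac{29667}{29611}$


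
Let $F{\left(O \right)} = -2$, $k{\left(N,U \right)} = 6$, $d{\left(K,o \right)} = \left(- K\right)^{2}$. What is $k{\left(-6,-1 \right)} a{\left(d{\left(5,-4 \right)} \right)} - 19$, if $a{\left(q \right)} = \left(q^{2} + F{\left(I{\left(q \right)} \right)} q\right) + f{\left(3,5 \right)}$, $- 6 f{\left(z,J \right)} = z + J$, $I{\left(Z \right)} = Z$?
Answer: $3423$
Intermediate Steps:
$f{\left(z,J \right)} = - \frac{J}{6} - \frac{z}{6}$ ($f{\left(z,J \right)} = - \frac{z + J}{6} = - \frac{J + z}{6} = - \frac{J}{6} - \frac{z}{6}$)
$d{\left(K,o \right)} = K^{2}$
$a{\left(q \right)} = - \frac{4}{3} + q^{2} - 2 q$ ($a{\left(q \right)} = \left(q^{2} - 2 q\right) - \frac{4}{3} = - \frac{4}{3} + q^{2} - 2 q$)
$k{\left(-6,-1 \right)} a{\left(d{\left(5,-4 \right)} \right)} - 19 = 6 \left(- \frac{4}{3} + \left(5^{2}\right)^{2} - 2 \cdot 5^{2}\right) - 19 = 6 \left(- \frac{4}{3} + 25^{2} - 50\right) - 19 = 6 \left(- \frac{4}{3} + 625 - 50\right) - 19 = 6 \cdot \frac{1721}{3} - 19 = 3442 - 19 = 3423$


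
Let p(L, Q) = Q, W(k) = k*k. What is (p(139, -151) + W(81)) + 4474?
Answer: 10884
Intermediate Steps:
W(k) = k²
(p(139, -151) + W(81)) + 4474 = (-151 + 81²) + 4474 = (-151 + 6561) + 4474 = 6410 + 4474 = 10884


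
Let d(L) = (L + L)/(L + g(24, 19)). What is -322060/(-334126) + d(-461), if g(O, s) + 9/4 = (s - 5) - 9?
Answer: 5392286/1811991 ≈ 2.9759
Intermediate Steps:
g(O, s) = -65/4 + s (g(O, s) = -9/4 + ((s - 5) - 9) = -9/4 + ((-5 + s) - 9) = -9/4 + (-14 + s) = -65/4 + s)
d(L) = 2*L/(11/4 + L) (d(L) = (L + L)/(L + (-65/4 + 19)) = (2*L)/(L + 11/4) = (2*L)/(11/4 + L) = 2*L/(11/4 + L))
-322060/(-334126) + d(-461) = -322060/(-334126) + 8*(-461)/(11 + 4*(-461)) = -322060*(-1/334126) + 8*(-461)/(11 - 1844) = 161030/167063 + 8*(-461)/(-1833) = 161030/167063 + 8*(-461)*(-1/1833) = 161030/167063 + 3688/1833 = 5392286/1811991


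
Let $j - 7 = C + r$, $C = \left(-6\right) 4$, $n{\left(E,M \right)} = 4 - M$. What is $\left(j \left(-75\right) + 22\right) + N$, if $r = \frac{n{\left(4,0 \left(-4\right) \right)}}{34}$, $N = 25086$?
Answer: $\frac{448361}{17} \approx 26374.0$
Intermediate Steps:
$C = -24$
$r = \frac{2}{17}$ ($r = \frac{4 - 0 \left(-4\right)}{34} = \left(4 - 0\right) \frac{1}{34} = \left(4 + 0\right) \frac{1}{34} = 4 \cdot \frac{1}{34} = \frac{2}{17} \approx 0.11765$)
$j = - \frac{287}{17}$ ($j = 7 + \left(-24 + \frac{2}{17}\right) = 7 - \frac{406}{17} = - \frac{287}{17} \approx -16.882$)
$\left(j \left(-75\right) + 22\right) + N = \left(\left(- \frac{287}{17}\right) \left(-75\right) + 22\right) + 25086 = \left(\frac{21525}{17} + 22\right) + 25086 = \frac{21899}{17} + 25086 = \frac{448361}{17}$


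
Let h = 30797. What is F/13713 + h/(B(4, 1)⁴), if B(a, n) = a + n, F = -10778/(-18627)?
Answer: 7866547610897/159645031875 ≈ 49.275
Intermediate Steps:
F = 10778/18627 (F = -10778*(-1/18627) = 10778/18627 ≈ 0.57862)
F/13713 + h/(B(4, 1)⁴) = (10778/18627)/13713 + 30797/((4 + 1)⁴) = (10778/18627)*(1/13713) + 30797/(5⁴) = 10778/255432051 + 30797/625 = 7866547610897/159645031875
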